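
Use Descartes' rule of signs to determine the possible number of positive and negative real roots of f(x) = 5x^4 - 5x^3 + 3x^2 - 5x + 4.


Descartes' rule of signs:

For positive roots, count sign changes in f(x) = 5x^4 - 5x^3 + 3x^2 - 5x + 4:
Signs of coefficients: +, -, +, -, +
Number of sign changes: 4
Possible positive real roots: 4, 2, 0

For negative roots, examine f(-x) = 5x^4 + 5x^3 + 3x^2 + 5x + 4:
Signs of coefficients: +, +, +, +, +
Number of sign changes: 0
Possible negative real roots: 0

Positive roots: 4 or 2 or 0; Negative roots: 0


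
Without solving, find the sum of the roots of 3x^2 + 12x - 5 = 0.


By Vieta's formulas for ax^2 + bx + c = 0:
  Sum of roots = -b/a
  Product of roots = c/a

Here a = 3, b = 12, c = -5
Sum = -(12)/3 = -4
Product = -5/3 = -5/3

Sum = -4


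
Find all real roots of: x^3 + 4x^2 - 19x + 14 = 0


Let p(x) = x^3 + 4x^2 - 19x + 14. By the rational root theorem (leading coefficient 1), any rational root is an integer divisor of 14: try ±1, ±2, ... in turn.
Test x = 1: value = 0 ✓, so (x - 1) is a factor.
Synthetic division by (x - 1): bring down 1; 1(1) + 4 = 5; 5(1) - 19 = -14; (-14)(1) + 14 = 0 → quotient x^2 + 5x - 14, remainder 0.
Solve the quadratic x^2 + 5x - 14 = 0: discriminant = 5^2 - 4(1)(-14) = 25 + 56 = 81.
sqrt(81) = 9, so x = (-5 ± 9)/2: x = 2 or x = -7.

x = -7, x = 1, x = 2


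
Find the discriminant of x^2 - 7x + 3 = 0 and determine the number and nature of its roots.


For ax^2 + bx + c = 0, discriminant D = b^2 - 4ac
Here a = 1, b = -7, c = 3
D = (-7)^2 - 4(1)(3) = 49 - 12 = 37

D = 37 > 0 but not a perfect square
The equation has 2 distinct real irrational roots.

Discriminant = 37, 2 distinct real irrational roots


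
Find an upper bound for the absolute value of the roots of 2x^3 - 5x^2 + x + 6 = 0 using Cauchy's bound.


Cauchy's bound: all roots r satisfy |r| <= 1 + max(|a_i/a_n|) for i = 0,...,n-1
where a_n is the leading coefficient.

Coefficients: [2, -5, 1, 6]
Leading coefficient a_n = 2
Ratios |a_i/a_n|: 5/2, 1/2, 3
Maximum ratio: 3
Cauchy's bound: |r| <= 1 + 3 = 4

Upper bound = 4


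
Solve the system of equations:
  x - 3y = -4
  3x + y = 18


Using Cramer's rule:
Determinant D = (1)(1) - (3)(-3) = 1 + 9 = 10
Dx = (-4)(1) - (18)(-3) = -4 + 54 = 50
Dy = (1)(18) - (3)(-4) = 18 + 12 = 30
x = Dx/D = 50/10 = 5
y = Dy/D = 30/10 = 3

x = 5, y = 3


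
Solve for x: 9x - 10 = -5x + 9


Starting with: 9x - 10 = -5x + 9
Move all x terms to left: (9 + 5)x = 9 + 10
Simplify: 14x = 19
Divide both sides by 14: x = 19/14

x = 19/14


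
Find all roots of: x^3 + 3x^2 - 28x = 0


The constant term is 0, so x = 0 is a root. Factor out x:
  x^2 + 3x - 28 = 0
Solve the quadratic x^2 + 3x - 28 = 0: discriminant = 3^2 - 4(1)(-28) = 9 + 112 = 121.
sqrt(121) = 11, so x = (-3 ± 11)/2: x = 4 or x = -7.
Collecting all roots found:

x = -7, x = 0, x = 4


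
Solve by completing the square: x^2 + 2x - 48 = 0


Start: x^2 + 2x - 48 = 0
Move constant: x^2 + 2x = 48
Half of 2 is 1, squared is 1
Add 1 to both sides: x^2 + 2x + 1 = 49
(x + 1)^2 = 49
x + 1 = ±7
x = -1 + 7 = 6 or x = -1 - 7 = -8

x = -8, x = 6


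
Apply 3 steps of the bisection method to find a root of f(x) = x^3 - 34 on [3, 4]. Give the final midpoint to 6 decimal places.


f(x) = x^3 - 34
f(3) = -7 < 0
f(4) = 30 > 0

Step 1: midpoint = (3.000000 + 4.000000)/2 = 3.500000
  f(3.500000) = 8.875000
  f(mid) > 0, so root is in [3.000000, 3.500000]

Step 2: midpoint = (3.000000 + 3.500000)/2 = 3.250000
  f(3.250000) = 0.328125
  f(mid) > 0, so root is in [3.000000, 3.250000]

Step 3: midpoint = (3.000000 + 3.250000)/2 = 3.125000
  f(3.125000) = -3.482422
  f(mid) < 0, so root is in [3.125000, 3.250000]

midpoint = 3.125000


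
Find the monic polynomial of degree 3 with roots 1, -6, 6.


A monic polynomial with roots 1, -6, 6 is:
p(x) = (x - 1)(x + 6)(x - 6)
After multiplying by (x - 1): x - 1
After multiplying by (x + 6): x^2 + 5x - 6
After multiplying by (x - 6): x^3 - x^2 - 36x + 36

x^3 - x^2 - 36x + 36


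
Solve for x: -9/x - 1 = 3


Subtract -1 from both sides: -9/x = 4
Multiply both sides by x: -9 = 4 * x
Divide by 4: x = -9/4

x = -9/4


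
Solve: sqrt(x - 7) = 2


Square both sides: x - 7 = 2^2 = 4
x = 4 + 7 = 11
x = 11
Check: sqrt(1*11 - 7) = sqrt(4) = 2 ✓

x = 11


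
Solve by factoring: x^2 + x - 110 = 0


We need two numbers that multiply to -110 and add to 1.
Those numbers are 11 and -10 (since 11 * (-10) = -110 and 11 + (-10) = 1).
So x^2 + x - 110 = (x + 11)(x - 10) = 0
Setting each factor to zero: x = -11 or x = 10

x = -11, x = 10


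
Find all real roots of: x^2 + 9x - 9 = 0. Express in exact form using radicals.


Using the quadratic formula: x = (-b ± sqrt(b^2 - 4ac)) / (2a)
Here a = 1, b = 9, c = -9
Discriminant = b^2 - 4ac = 9^2 - 4(1)(-9) = 81 + 36 = 117
Since discriminant = 117 > 0, there are two real roots.
x = (-9 ± 3*sqrt(13)) / 2
Numerically: x ≈ 0.9083 or x ≈ -9.9083

x = (-9 + 3*sqrt(13)) / 2 or x = (-9 - 3*sqrt(13)) / 2


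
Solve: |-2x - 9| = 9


An absolute value equation |expr| = 9 gives two cases:
Case 1: -2x - 9 = 9
  -2x = 18, so x = -9
Case 2: -2x - 9 = -9
  -2x = 0, so x = 0

x = -9, x = 0


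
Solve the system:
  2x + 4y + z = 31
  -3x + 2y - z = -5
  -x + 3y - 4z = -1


Using Cramer's rule. Expand each determinant along the first row.
D  = 2*[2*(-4) - (-1)*3] - 4*[(-3)*(-4) - (-1)*(-1)] + 1*[(-3)*3 - 2*(-1)]
  = 2*(-5) - 4*(11) + 1*(-7) = -61
Dx = 31*[2*(-4) - (-1)*3] - 4*[(-5)*(-4) - (-1)*(-1)] + 1*[(-5)*3 - 2*(-1)]
  = 31*(-5) - 4*(19) + 1*(-13) = -244
Dy = 2*[(-5)*(-4) - (-1)*(-1)] - 31*[(-3)*(-4) - (-1)*(-1)] + 1*[(-3)*(-1) - (-5)*(-1)]
  = 2*(19) - 31*(11) + 1*(-2) = -305
Dz = 2*[2*(-1) - (-5)*3] - 4*[(-3)*(-1) - (-5)*(-1)] + 31*[(-3)*3 - 2*(-1)]
  = 2*(13) - 4*(-2) + 31*(-7) = -183
x = Dx/D = -244/-61 = 4, y = Dy/D = -305/-61 = 5, z = Dz/D = -183/-61 = 3
Check eq1: (2)(4) + (4)(5) + (1)(3) = 31 = 31 ✓
Check eq2: (-3)(4) + (2)(5) + (-1)(3) = -5 = -5 ✓
Check eq3: (-1)(4) + (3)(5) + (-4)(3) = -1 = -1 ✓

x = 4, y = 5, z = 3


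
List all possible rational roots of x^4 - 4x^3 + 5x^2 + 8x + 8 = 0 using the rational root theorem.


Rational root theorem: possible roots are ±p/q where:
  p divides the constant term (8): p ∈ {1, 2, 4, 8}
  q divides the leading coefficient (1): q ∈ {1}

All possible rational roots: -8, -4, -2, -1, 1, 2, 4, 8

-8, -4, -2, -1, 1, 2, 4, 8


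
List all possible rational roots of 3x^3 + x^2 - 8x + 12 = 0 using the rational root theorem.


Rational root theorem: possible roots are ±p/q where:
  p divides the constant term (12): p ∈ {1, 2, 3, 4, 6, 12}
  q divides the leading coefficient (3): q ∈ {1, 3}

All possible rational roots: -12, -6, -4, -3, -2, -4/3, -1, -2/3, -1/3, 1/3, 2/3, 1, 4/3, 2, 3, 4, 6, 12

-12, -6, -4, -3, -2, -4/3, -1, -2/3, -1/3, 1/3, 2/3, 1, 4/3, 2, 3, 4, 6, 12


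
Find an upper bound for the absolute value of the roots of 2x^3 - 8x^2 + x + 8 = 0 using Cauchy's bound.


Cauchy's bound: all roots r satisfy |r| <= 1 + max(|a_i/a_n|) for i = 0,...,n-1
where a_n is the leading coefficient.

Coefficients: [2, -8, 1, 8]
Leading coefficient a_n = 2
Ratios |a_i/a_n|: 4, 1/2, 4
Maximum ratio: 4
Cauchy's bound: |r| <= 1 + 4 = 5

Upper bound = 5


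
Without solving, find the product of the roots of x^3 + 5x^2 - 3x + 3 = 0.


By Vieta's formulas for x^3 + bx^2 + cx + d = 0:
  r1 + r2 + r3 = -b/a = -5
  r1*r2 + r1*r3 + r2*r3 = c/a = -3
  r1*r2*r3 = -d/a = -3


Product = -3


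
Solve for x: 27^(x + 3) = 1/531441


Express both sides with the same base.
1/531441 = 27^(-4)
Since the bases match, equate exponents: x + 3 = -4
So x = -4 - (3) = -7

x = -7


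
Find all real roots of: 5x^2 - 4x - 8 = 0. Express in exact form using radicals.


Using the quadratic formula: x = (-b ± sqrt(b^2 - 4ac)) / (2a)
Here a = 5, b = -4, c = -8
Discriminant = b^2 - 4ac = (-4)^2 - 4(5)(-8) = 16 + 160 = 176
Since discriminant = 176 > 0, there are two real roots.
x = (4 ± 4*sqrt(11)) / 10
Simplifying: x = (2 ± 2*sqrt(11)) / 5
Numerically: x ≈ 1.7266 or x ≈ -0.9266

x = (2 + 2*sqrt(11)) / 5 or x = (2 - 2*sqrt(11)) / 5


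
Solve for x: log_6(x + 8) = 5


Convert to exponential form: x + 8 = 6^5 = 7776
x = 7776 - 8 = 7768
Check: log_6(7768 + 8) = log_6(7776) = log_6(7776) = 5 ✓

x = 7768


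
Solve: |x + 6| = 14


An absolute value equation |expr| = 14 gives two cases:
Case 1: x + 6 = 14
  x = 8, so x = 8
Case 2: x + 6 = -14
  x = -20, so x = -20

x = -20, x = 8


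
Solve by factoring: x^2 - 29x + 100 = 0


We need two numbers that multiply to 100 and add to -29.
Those numbers are -25 and -4 (since (-25) * (-4) = 100 and (-25) + (-4) = -29).
So x^2 - 29x + 100 = (x - 25)(x - 4) = 0
Setting each factor to zero: x = 25 or x = 4

x = 4, x = 25


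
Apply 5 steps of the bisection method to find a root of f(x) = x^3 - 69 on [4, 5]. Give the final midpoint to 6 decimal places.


f(x) = x^3 - 69
f(4) = -5 < 0
f(5) = 56 > 0

Step 1: midpoint = (4.000000 + 5.000000)/2 = 4.500000
  f(4.500000) = 22.125000
  f(mid) > 0, so root is in [4.000000, 4.500000]

Step 2: midpoint = (4.000000 + 4.500000)/2 = 4.250000
  f(4.250000) = 7.765625
  f(mid) > 0, so root is in [4.000000, 4.250000]

Step 3: midpoint = (4.000000 + 4.250000)/2 = 4.125000
  f(4.125000) = 1.189453
  f(mid) > 0, so root is in [4.000000, 4.125000]

Step 4: midpoint = (4.000000 + 4.125000)/2 = 4.062500
  f(4.062500) = -1.952881
  f(mid) < 0, so root is in [4.062500, 4.125000]

Step 5: midpoint = (4.062500 + 4.125000)/2 = 4.093750
  f(4.093750) = -0.393707
  f(mid) < 0, so root is in [4.093750, 4.125000]

midpoint = 4.093750


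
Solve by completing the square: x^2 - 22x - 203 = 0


Start: x^2 - 22x - 203 = 0
Move constant: x^2 - 22x = 203
Half of -22 is -11, squared is 121
Add 121 to both sides: x^2 - 22x + 121 = 324
(x - 11)^2 = 324
x - 11 = ±18
x = 11 + 18 = 29 or x = 11 - 18 = -7

x = -7, x = 29


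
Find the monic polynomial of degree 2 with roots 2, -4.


A monic polynomial with roots 2, -4 is:
p(x) = (x - 2)(x + 4)
After multiplying by (x - 2): x - 2
After multiplying by (x + 4): x^2 + 2x - 8

x^2 + 2x - 8


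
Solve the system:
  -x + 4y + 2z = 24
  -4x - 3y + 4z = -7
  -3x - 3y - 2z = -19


Using Cramer's rule. Expand each determinant along the first row.
D  = (-1)*[(-3)*(-2) - 4*(-3)] - 4*[(-4)*(-2) - 4*(-3)] + 2*[(-4)*(-3) - (-3)*(-3)]
  = (-1)*(18) - 4*(20) + 2*(3) = -92
Dx = 24*[(-3)*(-2) - 4*(-3)] - 4*[(-7)*(-2) - 4*(-19)] + 2*[(-7)*(-3) - (-3)*(-19)]
  = 24*(18) - 4*(90) + 2*(-36) = 0
Dy = (-1)*[(-7)*(-2) - 4*(-19)] - 24*[(-4)*(-2) - 4*(-3)] + 2*[(-4)*(-19) - (-7)*(-3)]
  = (-1)*(90) - 24*(20) + 2*(55) = -460
Dz = (-1)*[(-3)*(-19) - (-7)*(-3)] - 4*[(-4)*(-19) - (-7)*(-3)] + 24*[(-4)*(-3) - (-3)*(-3)]
  = (-1)*(36) - 4*(55) + 24*(3) = -184
x = Dx/D = 0/-92 = 0, y = Dy/D = -460/-92 = 5, z = Dz/D = -184/-92 = 2
Check eq1: (-1)(0) + (4)(5) + (2)(2) = 24 = 24 ✓
Check eq2: (-4)(0) + (-3)(5) + (4)(2) = -7 = -7 ✓
Check eq3: (-3)(0) + (-3)(5) + (-2)(2) = -19 = -19 ✓

x = 0, y = 5, z = 2


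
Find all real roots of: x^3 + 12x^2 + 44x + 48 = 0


Let p(x) = x^3 + 12x^2 + 44x + 48. By the rational root theorem (leading coefficient 1), any rational root is an integer divisor of 48: try ±1, ±2, ... in turn.
Test x = 1: value = 105 ≠ 0.
Test x = -1: value = 15 ≠ 0.
Test x = 2: value = 192 ≠ 0.
Test x = -2: value = 0 ✓, so (x + 2) is a factor.
Synthetic division by (x + 2): bring down 1; 1(-2) + 12 = 10; 10(-2) + 44 = 24; 24(-2) + 48 = 0 → quotient x^2 + 10x + 24, remainder 0.
Solve the quadratic x^2 + 10x + 24 = 0: discriminant = 10^2 - 4(1)(24) = 100 - 96 = 4.
sqrt(4) = 2, so x = (-10 ± 2)/2: x = -4 or x = -6.

x = -6, x = -4, x = -2


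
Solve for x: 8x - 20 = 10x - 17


Starting with: 8x - 20 = 10x - 17
Move all x terms to left: (8 - 10)x = -17 + 20
Simplify: -2x = 3
Divide both sides by -2: x = -3/2

x = -3/2


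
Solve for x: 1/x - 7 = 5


Subtract -7 from both sides: 1/x = 12
Multiply both sides by x: 1 = 12 * x
Divide by 12: x = 1/12

x = 1/12


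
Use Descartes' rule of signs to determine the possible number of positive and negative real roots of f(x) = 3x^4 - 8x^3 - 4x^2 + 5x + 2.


Descartes' rule of signs:

For positive roots, count sign changes in f(x) = 3x^4 - 8x^3 - 4x^2 + 5x + 2:
Signs of coefficients: +, -, -, +, +
Number of sign changes: 2
Possible positive real roots: 2, 0

For negative roots, examine f(-x) = 3x^4 + 8x^3 - 4x^2 - 5x + 2:
Signs of coefficients: +, +, -, -, +
Number of sign changes: 2
Possible negative real roots: 2, 0

Positive roots: 2 or 0; Negative roots: 2 or 0


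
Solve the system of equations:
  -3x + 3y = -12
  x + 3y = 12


Using Cramer's rule:
Determinant D = (-3)(3) - (1)(3) = -9 - 3 = -12
Dx = (-12)(3) - (12)(3) = -36 - 36 = -72
Dy = (-3)(12) - (1)(-12) = -36 + 12 = -24
x = Dx/D = -72/-12 = 6
y = Dy/D = -24/-12 = 2

x = 6, y = 2


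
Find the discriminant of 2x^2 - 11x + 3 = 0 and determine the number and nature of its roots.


For ax^2 + bx + c = 0, discriminant D = b^2 - 4ac
Here a = 2, b = -11, c = 3
D = (-11)^2 - 4(2)(3) = 121 - 24 = 97

D = 97 > 0 but not a perfect square
The equation has 2 distinct real irrational roots.

Discriminant = 97, 2 distinct real irrational roots


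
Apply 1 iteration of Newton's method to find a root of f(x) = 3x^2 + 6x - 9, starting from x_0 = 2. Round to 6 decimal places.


Newton's method: x_(n+1) = x_n - f(x_n)/f'(x_n)
f(x) = 3x^2 + 6x - 9
f'(x) = 6x + 6

Iteration 1:
  f(2.000000) = 15.000000
  f'(2.000000) = 18.000000
  x_1 = 2.000000 - (15.000000)/(18.000000) = 1.166667

x_1 = 1.166667


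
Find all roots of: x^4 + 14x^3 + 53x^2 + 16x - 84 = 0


Let p(x) = x^4 + 14x^3 + 53x^2 + 16x - 84. By the rational root theorem (leading coefficient 1), any rational root is an integer divisor of 84: try ±1, ±2, ... in turn.
Test x = 1: value = 0 ✓, so (x - 1) is a factor.
Synthetic division by (x - 1): bring down 1; 1(1) + 14 = 15; 15(1) + 53 = 68; 68(1) + 16 = 84; 84(1) - 84 = 0 → quotient x^3 + 15x^2 + 68x + 84, remainder 0.
Continue with the quotient x^3 + 15x^2 + 68x + 84 (candidates must divide 84; re-test x = 1 first in case it repeats).
Test x = 1: value = 168 ≠ 0.
Test x = -1: value = 30 ≠ 0.
Test x = 2: value = 288 ≠ 0.
Test x = -2: value = 0 ✓, so (x + 2) is a factor.
Synthetic division by (x + 2): bring down 1; 1(-2) + 15 = 13; 13(-2) + 68 = 42; 42(-2) + 84 = 0 → quotient x^2 + 13x + 42, remainder 0.
Solve the quadratic x^2 + 13x + 42 = 0: discriminant = 13^2 - 4(1)(42) = 169 - 168 = 1.
sqrt(1) = 1, so x = (-13 ± 1)/2: x = -6 or x = -7.
Collecting all roots found:

x = -7, x = -6, x = -2, x = 1


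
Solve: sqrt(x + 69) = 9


Square both sides: x + 69 = 9^2 = 81
x = 81 - 69 = 12
x = 12
Check: sqrt(1*12 + 69) = sqrt(81) = 9 ✓

x = 12


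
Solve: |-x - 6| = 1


An absolute value equation |expr| = 1 gives two cases:
Case 1: -x - 6 = 1
  -x = 7, so x = -7
Case 2: -x - 6 = -1
  -x = 5, so x = -5

x = -7, x = -5


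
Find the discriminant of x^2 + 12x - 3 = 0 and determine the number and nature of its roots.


For ax^2 + bx + c = 0, discriminant D = b^2 - 4ac
Here a = 1, b = 12, c = -3
D = (12)^2 - 4(1)(-3) = 144 + 12 = 156

D = 156 > 0 but not a perfect square
The equation has 2 distinct real irrational roots.

Discriminant = 156, 2 distinct real irrational roots


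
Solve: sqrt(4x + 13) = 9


Square both sides: 4x + 13 = 9^2 = 81
4x = 81 - 13 = 68
x = 17
Check: sqrt(4*17 + 13) = sqrt(81) = 9 ✓

x = 17


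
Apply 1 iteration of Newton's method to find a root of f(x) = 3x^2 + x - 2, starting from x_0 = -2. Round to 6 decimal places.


Newton's method: x_(n+1) = x_n - f(x_n)/f'(x_n)
f(x) = 3x^2 + x - 2
f'(x) = 6x + 1

Iteration 1:
  f(-2.000000) = 8.000000
  f'(-2.000000) = -11.000000
  x_1 = -2.000000 - (8.000000)/(-11.000000) = -1.272727

x_1 = -1.272727


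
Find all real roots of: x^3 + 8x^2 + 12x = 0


The constant term is 0, so x = 0 is a root. Factor out x:
  x(x^2 + 8x + 12) = 0
Solve the quadratic x^2 + 8x + 12 = 0: discriminant = 8^2 - 4(1)(12) = 64 - 48 = 16.
sqrt(16) = 4, so x = (-8 ± 4)/2: x = -2 or x = -6.

x = -6, x = -2, x = 0


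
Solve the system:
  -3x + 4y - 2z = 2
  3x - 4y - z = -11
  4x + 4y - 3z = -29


Using Cramer's rule. Expand each determinant along the first row.
D  = (-3)*[(-4)*(-3) - (-1)*4] - 4*[3*(-3) - (-1)*4] + (-2)*[3*4 - (-4)*4]
  = (-3)*(16) - 4*(-5) + (-2)*(28) = -84
Dx = 2*[(-4)*(-3) - (-1)*4] - 4*[(-11)*(-3) - (-1)*(-29)] + (-2)*[(-11)*4 - (-4)*(-29)]
  = 2*(16) - 4*(4) + (-2)*(-160) = 336
Dy = (-3)*[(-11)*(-3) - (-1)*(-29)] - 2*[3*(-3) - (-1)*4] + (-2)*[3*(-29) - (-11)*4]
  = (-3)*(4) - 2*(-5) + (-2)*(-43) = 84
Dz = (-3)*[(-4)*(-29) - (-11)*4] - 4*[3*(-29) - (-11)*4] + 2*[3*4 - (-4)*4]
  = (-3)*(160) - 4*(-43) + 2*(28) = -252
x = Dx/D = 336/-84 = -4, y = Dy/D = 84/-84 = -1, z = Dz/D = -252/-84 = 3
Check eq1: (-3)(-4) + (4)(-1) + (-2)(3) = 2 = 2 ✓
Check eq2: (3)(-4) + (-4)(-1) + (-1)(3) = -11 = -11 ✓
Check eq3: (4)(-4) + (4)(-1) + (-3)(3) = -29 = -29 ✓

x = -4, y = -1, z = 3


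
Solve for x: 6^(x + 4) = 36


Express both sides with the same base.
36 = 6^2
Since the bases match, equate exponents: x + 4 = 2
So x = 2 - (4) = -2

x = -2


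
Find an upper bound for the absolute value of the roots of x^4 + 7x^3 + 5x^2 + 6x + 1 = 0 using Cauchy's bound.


Cauchy's bound: all roots r satisfy |r| <= 1 + max(|a_i/a_n|) for i = 0,...,n-1
where a_n is the leading coefficient.

Coefficients: [1, 7, 5, 6, 1]
Leading coefficient a_n = 1
Ratios |a_i/a_n|: 7, 5, 6, 1
Maximum ratio: 7
Cauchy's bound: |r| <= 1 + 7 = 8

Upper bound = 8


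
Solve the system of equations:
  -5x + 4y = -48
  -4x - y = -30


Using Cramer's rule:
Determinant D = (-5)(-1) - (-4)(4) = 5 + 16 = 21
Dx = (-48)(-1) - (-30)(4) = 48 + 120 = 168
Dy = (-5)(-30) - (-4)(-48) = 150 - 192 = -42
x = Dx/D = 168/21 = 8
y = Dy/D = -42/21 = -2

x = 8, y = -2


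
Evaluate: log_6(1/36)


We need the exponent such that 6^? = 1/36
6^(-2) = 1/6^2 = 1/36
Therefore log_6(1/36) = -2

-2


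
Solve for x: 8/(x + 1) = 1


Multiply both sides by (x + 1): 8 = 1(x + 1)
Distribute: 8 = x + 1
x = 8 - 1 = 7
x = 7

x = 7


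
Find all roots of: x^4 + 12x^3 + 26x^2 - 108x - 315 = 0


Let p(x) = x^4 + 12x^3 + 26x^2 - 108x - 315. By the rational root theorem (leading coefficient 1), any rational root is an integer divisor of 315: try ±1, ±2, ... in turn.
Test x = 1: value = -384 ≠ 0.
Test x = -1: value = -192 ≠ 0.
Test x = 3: value = 0 ✓, so (x - 3) is a factor.
Synthetic division by (x - 3): bring down 1; 1(3) + 12 = 15; 15(3) + 26 = 71; 71(3) - 108 = 105; 105(3) - 315 = 0 → quotient x^3 + 15x^2 + 71x + 105, remainder 0.
Continue with the quotient x^3 + 15x^2 + 71x + 105 (candidates must divide 105; re-test x = 3 first in case it repeats).
Test x = 3: value = 480 ≠ 0.
Test x = -3: value = 0 ✓, so (x + 3) is a factor.
Synthetic division by (x + 3): bring down 1; 1(-3) + 15 = 12; 12(-3) + 71 = 35; 35(-3) + 105 = 0 → quotient x^2 + 12x + 35, remainder 0.
Solve the quadratic x^2 + 12x + 35 = 0: discriminant = 12^2 - 4(1)(35) = 144 - 140 = 4.
sqrt(4) = 2, so x = (-12 ± 2)/2: x = -5 or x = -7.
Collecting all roots found:

x = -7, x = -5, x = -3, x = 3


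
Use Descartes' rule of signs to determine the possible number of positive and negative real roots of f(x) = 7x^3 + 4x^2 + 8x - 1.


Descartes' rule of signs:

For positive roots, count sign changes in f(x) = 7x^3 + 4x^2 + 8x - 1:
Signs of coefficients: +, +, +, -
Number of sign changes: 1
Possible positive real roots: 1

For negative roots, examine f(-x) = -7x^3 + 4x^2 - 8x - 1:
Signs of coefficients: -, +, -, -
Number of sign changes: 2
Possible negative real roots: 2, 0

Positive roots: 1; Negative roots: 2 or 0


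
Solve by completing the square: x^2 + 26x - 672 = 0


Start: x^2 + 26x - 672 = 0
Move constant: x^2 + 26x = 672
Half of 26 is 13, squared is 169
Add 169 to both sides: x^2 + 26x + 169 = 841
(x + 13)^2 = 841
x + 13 = ±29
x = -13 + 29 = 16 or x = -13 - 29 = -42

x = -42, x = 16


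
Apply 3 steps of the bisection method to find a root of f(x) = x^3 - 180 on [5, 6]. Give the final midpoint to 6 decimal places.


f(x) = x^3 - 180
f(5) = -55 < 0
f(6) = 36 > 0

Step 1: midpoint = (5.000000 + 6.000000)/2 = 5.500000
  f(5.500000) = -13.625000
  f(mid) < 0, so root is in [5.500000, 6.000000]

Step 2: midpoint = (5.500000 + 6.000000)/2 = 5.750000
  f(5.750000) = 10.109375
  f(mid) > 0, so root is in [5.500000, 5.750000]

Step 3: midpoint = (5.500000 + 5.750000)/2 = 5.625000
  f(5.625000) = -2.021484
  f(mid) < 0, so root is in [5.625000, 5.750000]

midpoint = 5.625000


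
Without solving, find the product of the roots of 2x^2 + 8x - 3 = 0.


By Vieta's formulas for ax^2 + bx + c = 0:
  Sum of roots = -b/a
  Product of roots = c/a

Here a = 2, b = 8, c = -3
Sum = -(8)/2 = -4
Product = -3/2 = -3/2

Product = -3/2


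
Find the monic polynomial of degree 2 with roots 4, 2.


A monic polynomial with roots 4, 2 is:
p(x) = (x - 4)(x - 2)
After multiplying by (x - 4): x - 4
After multiplying by (x - 2): x^2 - 6x + 8

x^2 - 6x + 8


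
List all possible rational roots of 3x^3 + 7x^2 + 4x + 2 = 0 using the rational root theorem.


Rational root theorem: possible roots are ±p/q where:
  p divides the constant term (2): p ∈ {1, 2}
  q divides the leading coefficient (3): q ∈ {1, 3}

All possible rational roots: -2, -1, -2/3, -1/3, 1/3, 2/3, 1, 2

-2, -1, -2/3, -1/3, 1/3, 2/3, 1, 2


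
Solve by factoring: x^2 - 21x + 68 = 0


We need two numbers that multiply to 68 and add to -21.
Those numbers are -4 and -17 (since (-4) * (-17) = 68 and (-4) + (-17) = -21).
So x^2 - 21x + 68 = (x - 4)(x - 17) = 0
Setting each factor to zero: x = 4 or x = 17

x = 4, x = 17


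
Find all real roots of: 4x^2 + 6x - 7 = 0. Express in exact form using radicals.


Using the quadratic formula: x = (-b ± sqrt(b^2 - 4ac)) / (2a)
Here a = 4, b = 6, c = -7
Discriminant = b^2 - 4ac = 6^2 - 4(4)(-7) = 36 + 112 = 148
Since discriminant = 148 > 0, there are two real roots.
x = (-6 ± 2*sqrt(37)) / 8
Simplifying: x = (-3 ± sqrt(37)) / 4
Numerically: x ≈ 0.7707 or x ≈ -2.2707

x = (-3 + sqrt(37)) / 4 or x = (-3 - sqrt(37)) / 4


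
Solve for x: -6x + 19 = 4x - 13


Starting with: -6x + 19 = 4x - 13
Move all x terms to left: (-6 - 4)x = -13 - 19
Simplify: -10x = -32
Divide both sides by -10: x = 16/5

x = 16/5


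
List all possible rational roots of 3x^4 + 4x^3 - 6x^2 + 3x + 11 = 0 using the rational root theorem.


Rational root theorem: possible roots are ±p/q where:
  p divides the constant term (11): p ∈ {1, 11}
  q divides the leading coefficient (3): q ∈ {1, 3}

All possible rational roots: -11, -11/3, -1, -1/3, 1/3, 1, 11/3, 11

-11, -11/3, -1, -1/3, 1/3, 1, 11/3, 11


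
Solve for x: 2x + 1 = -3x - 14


Starting with: 2x + 1 = -3x - 14
Move all x terms to left: (2 + 3)x = -14 - 1
Simplify: 5x = -15
Divide both sides by 5: x = -3

x = -3


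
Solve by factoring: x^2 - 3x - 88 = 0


We need two numbers that multiply to -88 and add to -3.
Those numbers are -11 and 8 (since (-11) * 8 = -88 and (-11) + 8 = -3).
So x^2 - 3x - 88 = (x - 11)(x + 8) = 0
Setting each factor to zero: x = 11 or x = -8

x = -8, x = 11


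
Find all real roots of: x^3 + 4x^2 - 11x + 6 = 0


Let p(x) = x^3 + 4x^2 - 11x + 6. By the rational root theorem (leading coefficient 1), any rational root is an integer divisor of 6: try ±1, ±2, ... in turn.
Test x = 1: value = 0 ✓, so (x - 1) is a factor.
Synthetic division by (x - 1): bring down 1; 1(1) + 4 = 5; 5(1) - 11 = -6; (-6)(1) + 6 = 0 → quotient x^2 + 5x - 6, remainder 0.
Solve the quadratic x^2 + 5x - 6 = 0: discriminant = 5^2 - 4(1)(-6) = 25 + 24 = 49.
sqrt(49) = 7, so x = (-5 ± 7)/2: x = 1 or x = -6.

x = -6, x = 1 (multiplicity 2)


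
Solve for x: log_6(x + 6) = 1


Convert to exponential form: x + 6 = 6^1 = 6
x = 6 - 6 = 0
Check: log_6(0 + 6) = log_6(6) = log_6(6) = 1 ✓

x = 0


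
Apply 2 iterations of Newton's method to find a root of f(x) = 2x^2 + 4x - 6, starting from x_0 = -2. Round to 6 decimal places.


Newton's method: x_(n+1) = x_n - f(x_n)/f'(x_n)
f(x) = 2x^2 + 4x - 6
f'(x) = 4x + 4

Iteration 1:
  f(-2.000000) = -6.000000
  f'(-2.000000) = -4.000000
  x_1 = -2.000000 - (-6.000000)/(-4.000000) = -3.500000

Iteration 2:
  f(-3.500000) = 4.500000
  f'(-3.500000) = -10.000000
  x_2 = -3.500000 - (4.500000)/(-10.000000) = -3.050000

x_2 = -3.050000


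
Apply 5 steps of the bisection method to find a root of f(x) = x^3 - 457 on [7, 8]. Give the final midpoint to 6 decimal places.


f(x) = x^3 - 457
f(7) = -114 < 0
f(8) = 55 > 0

Step 1: midpoint = (7.000000 + 8.000000)/2 = 7.500000
  f(7.500000) = -35.125000
  f(mid) < 0, so root is in [7.500000, 8.000000]

Step 2: midpoint = (7.500000 + 8.000000)/2 = 7.750000
  f(7.750000) = 8.484375
  f(mid) > 0, so root is in [7.500000, 7.750000]

Step 3: midpoint = (7.500000 + 7.750000)/2 = 7.625000
  f(7.625000) = -13.677734
  f(mid) < 0, so root is in [7.625000, 7.750000]

Step 4: midpoint = (7.625000 + 7.750000)/2 = 7.687500
  f(7.687500) = -2.686768
  f(mid) < 0, so root is in [7.687500, 7.750000]

Step 5: midpoint = (7.687500 + 7.750000)/2 = 7.718750
  f(7.718750) = 2.876190
  f(mid) > 0, so root is in [7.687500, 7.718750]

midpoint = 7.718750


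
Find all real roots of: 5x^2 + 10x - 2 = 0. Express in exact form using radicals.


Using the quadratic formula: x = (-b ± sqrt(b^2 - 4ac)) / (2a)
Here a = 5, b = 10, c = -2
Discriminant = b^2 - 4ac = 10^2 - 4(5)(-2) = 100 + 40 = 140
Since discriminant = 140 > 0, there are two real roots.
x = (-10 ± 2*sqrt(35)) / 10
Simplifying: x = (-5 ± sqrt(35)) / 5
Numerically: x ≈ 0.1832 or x ≈ -2.1832

x = (-5 + sqrt(35)) / 5 or x = (-5 - sqrt(35)) / 5


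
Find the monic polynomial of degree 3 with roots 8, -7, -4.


A monic polynomial with roots 8, -7, -4 is:
p(x) = (x - 8)(x + 7)(x + 4)
After multiplying by (x - 8): x - 8
After multiplying by (x + 7): x^2 - x - 56
After multiplying by (x + 4): x^3 + 3x^2 - 60x - 224

x^3 + 3x^2 - 60x - 224


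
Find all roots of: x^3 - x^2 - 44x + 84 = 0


Let p(x) = x^3 - x^2 - 44x + 84. By the rational root theorem (leading coefficient 1), any rational root is an integer divisor of 84: try ±1, ±2, ... in turn.
Test x = 1: value = 40 ≠ 0.
Test x = -1: value = 126 ≠ 0.
Test x = 2: value = 0 ✓, so (x - 2) is a factor.
Synthetic division by (x - 2): bring down 1; 1(2) - 1 = 1; 1(2) - 44 = -42; (-42)(2) + 84 = 0 → quotient x^2 + x - 42, remainder 0.
Solve the quadratic x^2 + x - 42 = 0: discriminant = 1^2 - 4(1)(-42) = 1 + 168 = 169.
sqrt(169) = 13, so x = (-1 ± 13)/2: x = 6 or x = -7.
Collecting all roots found:

x = -7, x = 2, x = 6


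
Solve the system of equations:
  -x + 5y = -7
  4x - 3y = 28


Using Cramer's rule:
Determinant D = (-1)(-3) - (4)(5) = 3 - 20 = -17
Dx = (-7)(-3) - (28)(5) = 21 - 140 = -119
Dy = (-1)(28) - (4)(-7) = -28 + 28 = 0
x = Dx/D = -119/-17 = 7
y = Dy/D = 0/-17 = 0

x = 7, y = 0


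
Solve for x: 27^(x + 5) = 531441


Express both sides with the same base.
531441 = 27^4
Since the bases match, equate exponents: x + 5 = 4
So x = 4 - (5) = -1

x = -1


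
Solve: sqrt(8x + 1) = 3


Square both sides: 8x + 1 = 3^2 = 9
8x = 9 - 1 = 8
x = 1
Check: sqrt(8*1 + 1) = sqrt(9) = 3 ✓

x = 1


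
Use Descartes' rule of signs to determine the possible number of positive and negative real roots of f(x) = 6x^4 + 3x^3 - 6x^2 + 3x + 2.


Descartes' rule of signs:

For positive roots, count sign changes in f(x) = 6x^4 + 3x^3 - 6x^2 + 3x + 2:
Signs of coefficients: +, +, -, +, +
Number of sign changes: 2
Possible positive real roots: 2, 0

For negative roots, examine f(-x) = 6x^4 - 3x^3 - 6x^2 - 3x + 2:
Signs of coefficients: +, -, -, -, +
Number of sign changes: 2
Possible negative real roots: 2, 0

Positive roots: 2 or 0; Negative roots: 2 or 0


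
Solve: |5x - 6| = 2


An absolute value equation |expr| = 2 gives two cases:
Case 1: 5x - 6 = 2
  5x = 8, so x = 8/5
Case 2: 5x - 6 = -2
  5x = 4, so x = 4/5

x = 4/5, x = 8/5


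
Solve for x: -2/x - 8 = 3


Subtract -8 from both sides: -2/x = 11
Multiply both sides by x: -2 = 11 * x
Divide by 11: x = -2/11

x = -2/11


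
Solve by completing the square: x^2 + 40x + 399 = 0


Start: x^2 + 40x + 399 = 0
Move constant: x^2 + 40x = -399
Half of 40 is 20, squared is 400
Add 400 to both sides: x^2 + 40x + 400 = 1
(x + 20)^2 = 1
x + 20 = ±1
x = -20 + 1 = -19 or x = -20 - 1 = -21

x = -21, x = -19


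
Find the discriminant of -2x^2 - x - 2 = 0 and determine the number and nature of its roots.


For ax^2 + bx + c = 0, discriminant D = b^2 - 4ac
Here a = -2, b = -1, c = -2
D = (-1)^2 - 4(-2)(-2) = 1 - 16 = -15

D = -15 < 0
The equation has no real roots (2 complex conjugate roots).

Discriminant = -15, no real roots (2 complex conjugate roots)


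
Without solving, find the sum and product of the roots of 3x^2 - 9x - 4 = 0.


By Vieta's formulas for ax^2 + bx + c = 0:
  Sum of roots = -b/a
  Product of roots = c/a

Here a = 3, b = -9, c = -4
Sum = -(-9)/3 = 3
Product = -4/3 = -4/3

Sum = 3, Product = -4/3


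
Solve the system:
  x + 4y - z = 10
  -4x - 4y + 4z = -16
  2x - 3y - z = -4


Using Cramer's rule. Expand each determinant along the first row.
D  = 1*[(-4)*(-1) - 4*(-3)] - 4*[(-4)*(-1) - 4*2] + (-1)*[(-4)*(-3) - (-4)*2]
  = 1*(16) - 4*(-4) + (-1)*(20) = 12
Dx = 10*[(-4)*(-1) - 4*(-3)] - 4*[(-16)*(-1) - 4*(-4)] + (-1)*[(-16)*(-3) - (-4)*(-4)]
  = 10*(16) - 4*(32) + (-1)*(32) = 0
Dy = 1*[(-16)*(-1) - 4*(-4)] - 10*[(-4)*(-1) - 4*2] + (-1)*[(-4)*(-4) - (-16)*2]
  = 1*(32) - 10*(-4) + (-1)*(48) = 24
Dz = 1*[(-4)*(-4) - (-16)*(-3)] - 4*[(-4)*(-4) - (-16)*2] + 10*[(-4)*(-3) - (-4)*2]
  = 1*(-32) - 4*(48) + 10*(20) = -24
x = Dx/D = 0/12 = 0, y = Dy/D = 24/12 = 2, z = Dz/D = -24/12 = -2
Check eq1: (1)(0) + (4)(2) + (-1)(-2) = 10 = 10 ✓
Check eq2: (-4)(0) + (-4)(2) + (4)(-2) = -16 = -16 ✓
Check eq3: (2)(0) + (-3)(2) + (-1)(-2) = -4 = -4 ✓

x = 0, y = 2, z = -2


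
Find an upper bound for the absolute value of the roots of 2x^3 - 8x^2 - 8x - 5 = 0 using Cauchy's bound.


Cauchy's bound: all roots r satisfy |r| <= 1 + max(|a_i/a_n|) for i = 0,...,n-1
where a_n is the leading coefficient.

Coefficients: [2, -8, -8, -5]
Leading coefficient a_n = 2
Ratios |a_i/a_n|: 4, 4, 5/2
Maximum ratio: 4
Cauchy's bound: |r| <= 1 + 4 = 5

Upper bound = 5


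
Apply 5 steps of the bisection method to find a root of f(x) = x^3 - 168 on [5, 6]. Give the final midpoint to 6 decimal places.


f(x) = x^3 - 168
f(5) = -43 < 0
f(6) = 48 > 0

Step 1: midpoint = (5.000000 + 6.000000)/2 = 5.500000
  f(5.500000) = -1.625000
  f(mid) < 0, so root is in [5.500000, 6.000000]

Step 2: midpoint = (5.500000 + 6.000000)/2 = 5.750000
  f(5.750000) = 22.109375
  f(mid) > 0, so root is in [5.500000, 5.750000]

Step 3: midpoint = (5.500000 + 5.750000)/2 = 5.625000
  f(5.625000) = 9.978516
  f(mid) > 0, so root is in [5.500000, 5.625000]

Step 4: midpoint = (5.500000 + 5.625000)/2 = 5.562500
  f(5.562500) = 4.111572
  f(mid) > 0, so root is in [5.500000, 5.562500]

Step 5: midpoint = (5.500000 + 5.562500)/2 = 5.531250
  f(5.531250) = 1.227081
  f(mid) > 0, so root is in [5.500000, 5.531250]

midpoint = 5.531250


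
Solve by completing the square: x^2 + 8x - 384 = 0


Start: x^2 + 8x - 384 = 0
Move constant: x^2 + 8x = 384
Half of 8 is 4, squared is 16
Add 16 to both sides: x^2 + 8x + 16 = 400
(x + 4)^2 = 400
x + 4 = ±20
x = -4 + 20 = 16 or x = -4 - 20 = -24

x = -24, x = 16


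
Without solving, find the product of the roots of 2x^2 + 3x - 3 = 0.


By Vieta's formulas for ax^2 + bx + c = 0:
  Sum of roots = -b/a
  Product of roots = c/a

Here a = 2, b = 3, c = -3
Sum = -(3)/2 = -3/2
Product = -3/2 = -3/2

Product = -3/2


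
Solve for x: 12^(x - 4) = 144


Express both sides with the same base.
144 = 12^2
Since the bases match, equate exponents: x - 4 = 2
So x = 2 - (-4) = 6

x = 6


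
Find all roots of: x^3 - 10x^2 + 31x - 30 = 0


Let p(x) = x^3 - 10x^2 + 31x - 30. By the rational root theorem (leading coefficient 1), any rational root is an integer divisor of 30: try ±1, ±2, ... in turn.
Test x = 1: value = -8 ≠ 0.
Test x = -1: value = -72 ≠ 0.
Test x = 2: value = 0 ✓, so (x - 2) is a factor.
Synthetic division by (x - 2): bring down 1; 1(2) - 10 = -8; (-8)(2) + 31 = 15; 15(2) - 30 = 0 → quotient x^2 - 8x + 15, remainder 0.
Solve the quadratic x^2 - 8x + 15 = 0: discriminant = (-8)^2 - 4(1)(15) = 64 - 60 = 4.
sqrt(4) = 2, so x = (8 ± 2)/2: x = 5 or x = 3.
Collecting all roots found:

x = 2, x = 3, x = 5


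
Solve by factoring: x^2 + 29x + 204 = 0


We need two numbers that multiply to 204 and add to 29.
Those numbers are 12 and 17 (since 12 * 17 = 204 and 12 + 17 = 29).
So x^2 + 29x + 204 = (x + 12)(x + 17) = 0
Setting each factor to zero: x = -12 or x = -17

x = -17, x = -12


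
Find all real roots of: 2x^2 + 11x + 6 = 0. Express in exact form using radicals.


Using the quadratic formula: x = (-b ± sqrt(b^2 - 4ac)) / (2a)
Here a = 2, b = 11, c = 6
Discriminant = b^2 - 4ac = 11^2 - 4(2)(6) = 121 - 48 = 73
Since discriminant = 73 > 0, there are two real roots.
x = (-11 ± sqrt(73)) / 4
Numerically: x ≈ -0.6140 or x ≈ -4.8860

x = (-11 + sqrt(73)) / 4 or x = (-11 - sqrt(73)) / 4


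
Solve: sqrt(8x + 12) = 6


Square both sides: 8x + 12 = 6^2 = 36
8x = 36 - 12 = 24
x = 3
Check: sqrt(8*3 + 12) = sqrt(36) = 6 ✓

x = 3


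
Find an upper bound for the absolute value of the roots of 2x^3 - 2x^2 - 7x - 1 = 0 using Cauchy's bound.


Cauchy's bound: all roots r satisfy |r| <= 1 + max(|a_i/a_n|) for i = 0,...,n-1
where a_n is the leading coefficient.

Coefficients: [2, -2, -7, -1]
Leading coefficient a_n = 2
Ratios |a_i/a_n|: 1, 7/2, 1/2
Maximum ratio: 7/2
Cauchy's bound: |r| <= 1 + 7/2 = 9/2

Upper bound = 9/2


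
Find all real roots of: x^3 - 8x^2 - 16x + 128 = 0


Let p(x) = x^3 - 8x^2 - 16x + 128. By the rational root theorem (leading coefficient 1), any rational root is an integer divisor of 128: try ±1, ±2, ... in turn.
Test x = 1: value = 105 ≠ 0.
Test x = -1: value = 135 ≠ 0.
Test x = 2: value = 72 ≠ 0.
Test x = -2: value = 120 ≠ 0.
Test x = 4: value = 0 ✓, so (x - 4) is a factor.
Synthetic division by (x - 4): bring down 1; 1(4) - 8 = -4; (-4)(4) - 16 = -32; (-32)(4) + 128 = 0 → quotient x^2 - 4x - 32, remainder 0.
Solve the quadratic x^2 - 4x - 32 = 0: discriminant = (-4)^2 - 4(1)(-32) = 16 + 128 = 144.
sqrt(144) = 12, so x = (4 ± 12)/2: x = 8 or x = -4.

x = -4, x = 4, x = 8


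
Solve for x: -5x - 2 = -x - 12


Starting with: -5x - 2 = -x - 12
Move all x terms to left: (-5 + 1)x = -12 + 2
Simplify: -4x = -10
Divide both sides by -4: x = 5/2

x = 5/2


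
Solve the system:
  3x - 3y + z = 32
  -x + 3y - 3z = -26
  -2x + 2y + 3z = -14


Using Cramer's rule. Expand each determinant along the first row.
D  = 3*[3*3 - (-3)*2] - (-3)*[(-1)*3 - (-3)*(-2)] + 1*[(-1)*2 - 3*(-2)]
  = 3*(15) - (-3)*(-9) + 1*(4) = 22
Dx = 32*[3*3 - (-3)*2] - (-3)*[(-26)*3 - (-3)*(-14)] + 1*[(-26)*2 - 3*(-14)]
  = 32*(15) - (-3)*(-120) + 1*(-10) = 110
Dy = 3*[(-26)*3 - (-3)*(-14)] - 32*[(-1)*3 - (-3)*(-2)] + 1*[(-1)*(-14) - (-26)*(-2)]
  = 3*(-120) - 32*(-9) + 1*(-38) = -110
Dz = 3*[3*(-14) - (-26)*2] - (-3)*[(-1)*(-14) - (-26)*(-2)] + 32*[(-1)*2 - 3*(-2)]
  = 3*(10) - (-3)*(-38) + 32*(4) = 44
x = Dx/D = 110/22 = 5, y = Dy/D = -110/22 = -5, z = Dz/D = 44/22 = 2
Check eq1: (3)(5) + (-3)(-5) + (1)(2) = 32 = 32 ✓
Check eq2: (-1)(5) + (3)(-5) + (-3)(2) = -26 = -26 ✓
Check eq3: (-2)(5) + (2)(-5) + (3)(2) = -14 = -14 ✓

x = 5, y = -5, z = 2


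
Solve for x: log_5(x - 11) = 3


Convert to exponential form: x - 11 = 5^3 = 125
x = 125 + 11 = 136
Check: log_5(136 - 11) = log_5(125) = log_5(125) = 3 ✓

x = 136


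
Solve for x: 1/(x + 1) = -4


Multiply both sides by (x + 1): 1 = -4(x + 1)
Distribute: 1 = -4x - 4
-4x = 1 + 4 = 5
x = -5/4

x = -5/4


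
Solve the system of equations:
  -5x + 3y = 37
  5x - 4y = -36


Using Cramer's rule:
Determinant D = (-5)(-4) - (5)(3) = 20 - 15 = 5
Dx = (37)(-4) - (-36)(3) = -148 + 108 = -40
Dy = (-5)(-36) - (5)(37) = 180 - 185 = -5
x = Dx/D = -40/5 = -8
y = Dy/D = -5/5 = -1

x = -8, y = -1


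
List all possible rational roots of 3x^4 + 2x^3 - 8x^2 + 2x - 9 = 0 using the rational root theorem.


Rational root theorem: possible roots are ±p/q where:
  p divides the constant term (-9): p ∈ {1, 3, 9}
  q divides the leading coefficient (3): q ∈ {1, 3}

All possible rational roots: -9, -3, -1, -1/3, 1/3, 1, 3, 9

-9, -3, -1, -1/3, 1/3, 1, 3, 9


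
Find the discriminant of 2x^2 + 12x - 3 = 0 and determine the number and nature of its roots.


For ax^2 + bx + c = 0, discriminant D = b^2 - 4ac
Here a = 2, b = 12, c = -3
D = (12)^2 - 4(2)(-3) = 144 + 24 = 168

D = 168 > 0 but not a perfect square
The equation has 2 distinct real irrational roots.

Discriminant = 168, 2 distinct real irrational roots


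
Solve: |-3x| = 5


An absolute value equation |expr| = 5 gives two cases:
Case 1: -3x = 5
  -3x = 5, so x = -5/3
Case 2: -3x = -5
  -3x = -5, so x = 5/3

x = -5/3, x = 5/3


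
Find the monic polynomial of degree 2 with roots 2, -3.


A monic polynomial with roots 2, -3 is:
p(x) = (x - 2)(x + 3)
After multiplying by (x - 2): x - 2
After multiplying by (x + 3): x^2 + x - 6

x^2 + x - 6


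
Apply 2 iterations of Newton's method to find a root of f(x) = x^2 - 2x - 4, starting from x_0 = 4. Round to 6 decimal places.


Newton's method: x_(n+1) = x_n - f(x_n)/f'(x_n)
f(x) = x^2 - 2x - 4
f'(x) = 2x - 2

Iteration 1:
  f(4.000000) = 4.000000
  f'(4.000000) = 6.000000
  x_1 = 4.000000 - (4.000000)/(6.000000) = 3.333333

Iteration 2:
  f(3.333333) = 0.444444
  f'(3.333333) = 4.666667
  x_2 = 3.333333 - (0.444444)/(4.666667) = 3.238095

x_2 = 3.238095


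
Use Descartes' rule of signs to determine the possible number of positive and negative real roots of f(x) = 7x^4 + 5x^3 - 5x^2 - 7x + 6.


Descartes' rule of signs:

For positive roots, count sign changes in f(x) = 7x^4 + 5x^3 - 5x^2 - 7x + 6:
Signs of coefficients: +, +, -, -, +
Number of sign changes: 2
Possible positive real roots: 2, 0

For negative roots, examine f(-x) = 7x^4 - 5x^3 - 5x^2 + 7x + 6:
Signs of coefficients: +, -, -, +, +
Number of sign changes: 2
Possible negative real roots: 2, 0

Positive roots: 2 or 0; Negative roots: 2 or 0


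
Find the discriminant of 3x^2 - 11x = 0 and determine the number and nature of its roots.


For ax^2 + bx + c = 0, discriminant D = b^2 - 4ac
Here a = 3, b = -11, c = 0
D = (-11)^2 - 4(3)(0) = 121 - 0 = 121

D = 121 > 0 and is a perfect square (sqrt = 11)
The equation has 2 distinct real rational roots.

Discriminant = 121, 2 distinct real rational roots


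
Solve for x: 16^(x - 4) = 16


Express both sides with the same base.
16 = 16^1
Since the bases match, equate exponents: x - 4 = 1
So x = 1 - (-4) = 5

x = 5


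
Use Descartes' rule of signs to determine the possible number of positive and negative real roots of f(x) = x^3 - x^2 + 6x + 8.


Descartes' rule of signs:

For positive roots, count sign changes in f(x) = x^3 - x^2 + 6x + 8:
Signs of coefficients: +, -, +, +
Number of sign changes: 2
Possible positive real roots: 2, 0

For negative roots, examine f(-x) = -x^3 - x^2 - 6x + 8:
Signs of coefficients: -, -, -, +
Number of sign changes: 1
Possible negative real roots: 1

Positive roots: 2 or 0; Negative roots: 1


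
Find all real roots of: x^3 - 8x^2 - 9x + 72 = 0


Let p(x) = x^3 - 8x^2 - 9x + 72. By the rational root theorem (leading coefficient 1), any rational root is an integer divisor of 72: try ±1, ±2, ... in turn.
Test x = 1: value = 56 ≠ 0.
Test x = -1: value = 72 ≠ 0.
Test x = 2: value = 30 ≠ 0.
Test x = -2: value = 50 ≠ 0.
Test x = 3: value = 0 ✓, so (x - 3) is a factor.
Synthetic division by (x - 3): bring down 1; 1(3) - 8 = -5; (-5)(3) - 9 = -24; (-24)(3) + 72 = 0 → quotient x^2 - 5x - 24, remainder 0.
Solve the quadratic x^2 - 5x - 24 = 0: discriminant = (-5)^2 - 4(1)(-24) = 25 + 96 = 121.
sqrt(121) = 11, so x = (5 ± 11)/2: x = 8 or x = -3.

x = -3, x = 3, x = 8
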